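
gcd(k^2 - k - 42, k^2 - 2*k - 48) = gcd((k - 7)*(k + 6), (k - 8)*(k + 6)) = k + 6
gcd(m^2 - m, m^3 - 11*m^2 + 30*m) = m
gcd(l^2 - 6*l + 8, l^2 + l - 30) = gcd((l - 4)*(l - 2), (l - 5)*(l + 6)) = 1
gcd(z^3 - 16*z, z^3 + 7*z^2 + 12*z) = z^2 + 4*z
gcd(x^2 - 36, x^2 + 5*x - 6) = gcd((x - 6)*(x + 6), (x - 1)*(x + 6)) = x + 6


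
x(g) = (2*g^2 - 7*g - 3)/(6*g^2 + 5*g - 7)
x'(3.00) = 0.14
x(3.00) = -0.10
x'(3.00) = 0.14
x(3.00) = -0.10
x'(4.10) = 0.07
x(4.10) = 0.02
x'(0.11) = 1.61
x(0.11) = 0.59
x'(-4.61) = 0.12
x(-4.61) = 0.74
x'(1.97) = 0.41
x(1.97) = -0.35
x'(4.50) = 0.06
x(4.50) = 0.04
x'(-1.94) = 7.06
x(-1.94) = 3.08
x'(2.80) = 0.17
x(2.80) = -0.13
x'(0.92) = 16.08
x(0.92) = -2.89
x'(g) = (-12*g - 5)*(2*g^2 - 7*g - 3)/(6*g^2 + 5*g - 7)^2 + (4*g - 7)/(6*g^2 + 5*g - 7)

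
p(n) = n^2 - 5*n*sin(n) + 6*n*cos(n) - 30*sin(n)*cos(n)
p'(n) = -6*n*sin(n) - 5*n*cos(n) + 2*n + 30*sin(n)^2 - 5*sin(n) - 30*cos(n)^2 + 6*cos(n)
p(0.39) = -8.97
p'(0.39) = -19.59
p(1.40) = -8.54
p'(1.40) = 17.69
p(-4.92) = 36.14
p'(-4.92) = 47.91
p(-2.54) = -2.17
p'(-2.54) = -37.07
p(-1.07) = 6.00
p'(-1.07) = 18.23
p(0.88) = -13.99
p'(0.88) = 0.50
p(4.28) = 15.57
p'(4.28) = 62.33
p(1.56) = -5.59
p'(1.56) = 18.73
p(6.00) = 87.00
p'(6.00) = -24.90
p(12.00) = 250.54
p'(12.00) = 7.02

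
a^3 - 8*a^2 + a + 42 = (a - 7)*(a - 3)*(a + 2)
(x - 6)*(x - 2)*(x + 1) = x^3 - 7*x^2 + 4*x + 12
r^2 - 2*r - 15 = (r - 5)*(r + 3)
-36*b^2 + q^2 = (-6*b + q)*(6*b + q)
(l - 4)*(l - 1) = l^2 - 5*l + 4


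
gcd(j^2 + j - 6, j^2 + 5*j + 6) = j + 3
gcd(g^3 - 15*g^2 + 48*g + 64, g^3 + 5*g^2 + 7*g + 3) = g + 1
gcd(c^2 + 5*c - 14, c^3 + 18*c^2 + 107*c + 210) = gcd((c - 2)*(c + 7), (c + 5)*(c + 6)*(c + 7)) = c + 7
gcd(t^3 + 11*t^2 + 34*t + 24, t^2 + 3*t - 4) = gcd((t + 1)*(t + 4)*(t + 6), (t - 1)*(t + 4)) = t + 4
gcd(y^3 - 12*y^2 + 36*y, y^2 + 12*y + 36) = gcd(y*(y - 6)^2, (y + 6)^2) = 1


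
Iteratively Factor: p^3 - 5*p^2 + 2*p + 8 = (p - 4)*(p^2 - p - 2) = (p - 4)*(p - 2)*(p + 1)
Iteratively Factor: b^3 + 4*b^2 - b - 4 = (b + 1)*(b^2 + 3*b - 4) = (b + 1)*(b + 4)*(b - 1)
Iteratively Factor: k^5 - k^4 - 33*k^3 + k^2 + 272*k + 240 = (k + 3)*(k^4 - 4*k^3 - 21*k^2 + 64*k + 80) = (k - 5)*(k + 3)*(k^3 + k^2 - 16*k - 16) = (k - 5)*(k + 1)*(k + 3)*(k^2 - 16) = (k - 5)*(k + 1)*(k + 3)*(k + 4)*(k - 4)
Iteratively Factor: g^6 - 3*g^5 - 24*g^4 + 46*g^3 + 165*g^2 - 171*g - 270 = (g - 5)*(g^5 + 2*g^4 - 14*g^3 - 24*g^2 + 45*g + 54) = (g - 5)*(g + 3)*(g^4 - g^3 - 11*g^2 + 9*g + 18) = (g - 5)*(g - 3)*(g + 3)*(g^3 + 2*g^2 - 5*g - 6) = (g - 5)*(g - 3)*(g - 2)*(g + 3)*(g^2 + 4*g + 3) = (g - 5)*(g - 3)*(g - 2)*(g + 3)^2*(g + 1)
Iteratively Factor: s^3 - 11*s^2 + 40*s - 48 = (s - 4)*(s^2 - 7*s + 12) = (s - 4)*(s - 3)*(s - 4)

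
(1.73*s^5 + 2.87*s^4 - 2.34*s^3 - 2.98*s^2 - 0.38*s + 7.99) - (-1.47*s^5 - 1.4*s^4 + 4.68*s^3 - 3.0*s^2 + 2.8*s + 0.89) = 3.2*s^5 + 4.27*s^4 - 7.02*s^3 + 0.02*s^2 - 3.18*s + 7.1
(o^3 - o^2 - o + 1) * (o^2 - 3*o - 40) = o^5 - 4*o^4 - 38*o^3 + 44*o^2 + 37*o - 40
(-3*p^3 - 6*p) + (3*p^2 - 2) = -3*p^3 + 3*p^2 - 6*p - 2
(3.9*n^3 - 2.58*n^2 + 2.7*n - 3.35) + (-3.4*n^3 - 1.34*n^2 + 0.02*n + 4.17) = 0.5*n^3 - 3.92*n^2 + 2.72*n + 0.82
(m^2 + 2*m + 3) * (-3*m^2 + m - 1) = -3*m^4 - 5*m^3 - 8*m^2 + m - 3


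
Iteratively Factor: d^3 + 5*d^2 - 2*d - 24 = (d + 4)*(d^2 + d - 6) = (d - 2)*(d + 4)*(d + 3)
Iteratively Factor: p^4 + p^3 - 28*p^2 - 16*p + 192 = (p + 4)*(p^3 - 3*p^2 - 16*p + 48) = (p - 3)*(p + 4)*(p^2 - 16) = (p - 3)*(p + 4)^2*(p - 4)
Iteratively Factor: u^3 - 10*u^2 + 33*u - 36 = (u - 4)*(u^2 - 6*u + 9) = (u - 4)*(u - 3)*(u - 3)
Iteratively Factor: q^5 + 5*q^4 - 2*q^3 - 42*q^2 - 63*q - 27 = (q + 3)*(q^4 + 2*q^3 - 8*q^2 - 18*q - 9) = (q + 1)*(q + 3)*(q^3 + q^2 - 9*q - 9) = (q + 1)*(q + 3)^2*(q^2 - 2*q - 3) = (q + 1)^2*(q + 3)^2*(q - 3)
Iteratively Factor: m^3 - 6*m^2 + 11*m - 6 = (m - 2)*(m^2 - 4*m + 3) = (m - 3)*(m - 2)*(m - 1)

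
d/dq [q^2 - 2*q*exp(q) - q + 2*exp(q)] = -2*q*exp(q) + 2*q - 1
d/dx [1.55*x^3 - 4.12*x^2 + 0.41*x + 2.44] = 4.65*x^2 - 8.24*x + 0.41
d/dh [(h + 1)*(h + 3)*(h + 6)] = 3*h^2 + 20*h + 27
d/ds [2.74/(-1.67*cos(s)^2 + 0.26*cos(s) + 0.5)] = (0.7124 - 9.1516*cos(s))*sin(s)/(-1.67*cos(s)^2 + 0.26*cos(s) + 0.5)^2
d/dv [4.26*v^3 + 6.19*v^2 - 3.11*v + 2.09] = 12.78*v^2 + 12.38*v - 3.11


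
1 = 1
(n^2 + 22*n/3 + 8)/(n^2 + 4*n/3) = (n + 6)/n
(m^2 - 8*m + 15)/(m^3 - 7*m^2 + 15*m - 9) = (m - 5)/(m^2 - 4*m + 3)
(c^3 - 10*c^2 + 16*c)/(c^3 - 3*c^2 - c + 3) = c*(c^2 - 10*c + 16)/(c^3 - 3*c^2 - c + 3)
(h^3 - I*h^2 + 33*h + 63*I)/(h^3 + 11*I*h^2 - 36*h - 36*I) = (h^2 - 4*I*h + 21)/(h^2 + 8*I*h - 12)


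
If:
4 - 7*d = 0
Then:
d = 4/7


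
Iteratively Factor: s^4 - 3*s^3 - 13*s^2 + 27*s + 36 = (s - 3)*(s^3 - 13*s - 12) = (s - 3)*(s + 3)*(s^2 - 3*s - 4) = (s - 4)*(s - 3)*(s + 3)*(s + 1)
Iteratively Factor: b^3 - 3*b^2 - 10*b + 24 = (b - 2)*(b^2 - b - 12) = (b - 4)*(b - 2)*(b + 3)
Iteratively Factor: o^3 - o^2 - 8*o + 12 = (o - 2)*(o^2 + o - 6) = (o - 2)^2*(o + 3)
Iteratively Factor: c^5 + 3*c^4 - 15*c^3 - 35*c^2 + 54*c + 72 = (c + 4)*(c^4 - c^3 - 11*c^2 + 9*c + 18) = (c + 1)*(c + 4)*(c^3 - 2*c^2 - 9*c + 18) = (c - 2)*(c + 1)*(c + 4)*(c^2 - 9) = (c - 3)*(c - 2)*(c + 1)*(c + 4)*(c + 3)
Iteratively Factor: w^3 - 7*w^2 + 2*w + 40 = (w - 5)*(w^2 - 2*w - 8) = (w - 5)*(w + 2)*(w - 4)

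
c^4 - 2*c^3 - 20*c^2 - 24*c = c*(c - 6)*(c + 2)^2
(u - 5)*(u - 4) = u^2 - 9*u + 20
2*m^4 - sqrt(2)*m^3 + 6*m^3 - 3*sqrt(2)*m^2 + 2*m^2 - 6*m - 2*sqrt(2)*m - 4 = (m + 2)*(m - sqrt(2))*(sqrt(2)*m + 1)*(sqrt(2)*m + sqrt(2))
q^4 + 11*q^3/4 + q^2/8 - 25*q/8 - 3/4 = (q - 1)*(q + 1/4)*(q + 3/2)*(q + 2)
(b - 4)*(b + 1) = b^2 - 3*b - 4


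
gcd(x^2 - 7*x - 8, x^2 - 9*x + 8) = x - 8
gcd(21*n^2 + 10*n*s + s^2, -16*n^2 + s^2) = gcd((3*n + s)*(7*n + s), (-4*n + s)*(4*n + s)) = 1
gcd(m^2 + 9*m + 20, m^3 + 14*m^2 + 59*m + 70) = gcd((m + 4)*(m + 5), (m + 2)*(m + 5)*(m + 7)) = m + 5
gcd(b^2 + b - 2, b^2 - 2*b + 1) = b - 1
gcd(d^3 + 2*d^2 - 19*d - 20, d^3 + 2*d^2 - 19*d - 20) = d^3 + 2*d^2 - 19*d - 20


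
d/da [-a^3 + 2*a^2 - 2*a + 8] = -3*a^2 + 4*a - 2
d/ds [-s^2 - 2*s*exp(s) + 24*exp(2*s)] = -2*s*exp(s) - 2*s + 48*exp(2*s) - 2*exp(s)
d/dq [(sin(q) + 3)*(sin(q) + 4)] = (2*sin(q) + 7)*cos(q)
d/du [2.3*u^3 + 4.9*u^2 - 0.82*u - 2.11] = 6.9*u^2 + 9.8*u - 0.82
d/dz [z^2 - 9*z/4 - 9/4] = 2*z - 9/4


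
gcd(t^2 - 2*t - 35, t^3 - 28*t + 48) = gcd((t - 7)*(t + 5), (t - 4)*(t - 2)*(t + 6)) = 1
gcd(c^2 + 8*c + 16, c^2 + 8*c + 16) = c^2 + 8*c + 16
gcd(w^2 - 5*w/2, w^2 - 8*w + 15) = 1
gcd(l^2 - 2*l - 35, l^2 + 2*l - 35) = 1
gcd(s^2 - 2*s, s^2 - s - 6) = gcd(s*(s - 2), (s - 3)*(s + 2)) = 1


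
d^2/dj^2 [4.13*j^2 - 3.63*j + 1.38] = 8.26000000000000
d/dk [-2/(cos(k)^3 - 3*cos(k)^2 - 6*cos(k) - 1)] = 6*(sin(k)^2 + 2*cos(k) + 1)*sin(k)/(-cos(k)^3 + 3*cos(k)^2 + 6*cos(k) + 1)^2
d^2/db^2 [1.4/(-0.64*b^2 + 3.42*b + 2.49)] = (-1.14688*b^2 + 6.12864*b + 1.4*(1.28*b - 3.42)*(2.56*b - 6.84) + 4.46208)/(-0.64*b^2 + 3.42*b + 2.49)^3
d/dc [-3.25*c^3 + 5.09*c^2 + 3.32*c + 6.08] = -9.75*c^2 + 10.18*c + 3.32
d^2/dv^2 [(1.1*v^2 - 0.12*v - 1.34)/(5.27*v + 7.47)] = 57.778664/(146.363183*v^3 + 622.390689*v^2 + 882.212229*v + 416.832723)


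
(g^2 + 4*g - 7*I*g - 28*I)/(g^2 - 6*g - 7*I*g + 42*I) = (g + 4)/(g - 6)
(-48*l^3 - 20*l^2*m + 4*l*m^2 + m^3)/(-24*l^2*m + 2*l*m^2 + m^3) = (2*l + m)/m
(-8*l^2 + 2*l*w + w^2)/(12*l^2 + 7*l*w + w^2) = (-2*l + w)/(3*l + w)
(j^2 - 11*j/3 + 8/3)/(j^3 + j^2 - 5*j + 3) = (j - 8/3)/(j^2 + 2*j - 3)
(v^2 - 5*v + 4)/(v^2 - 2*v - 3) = (-v^2 + 5*v - 4)/(-v^2 + 2*v + 3)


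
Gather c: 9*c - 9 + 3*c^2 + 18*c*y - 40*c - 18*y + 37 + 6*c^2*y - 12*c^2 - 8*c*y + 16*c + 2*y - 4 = c^2*(6*y - 9) + c*(10*y - 15) - 16*y + 24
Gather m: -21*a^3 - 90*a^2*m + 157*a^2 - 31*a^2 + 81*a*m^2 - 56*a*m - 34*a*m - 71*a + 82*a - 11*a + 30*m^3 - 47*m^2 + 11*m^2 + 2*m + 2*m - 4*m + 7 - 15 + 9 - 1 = -21*a^3 + 126*a^2 + 30*m^3 + m^2*(81*a - 36) + m*(-90*a^2 - 90*a)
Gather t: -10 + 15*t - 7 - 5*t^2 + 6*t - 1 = -5*t^2 + 21*t - 18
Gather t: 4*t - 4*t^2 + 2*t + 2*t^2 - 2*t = -2*t^2 + 4*t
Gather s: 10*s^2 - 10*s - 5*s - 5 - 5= 10*s^2 - 15*s - 10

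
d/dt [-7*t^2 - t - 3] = -14*t - 1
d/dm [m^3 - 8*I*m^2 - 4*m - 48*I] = 3*m^2 - 16*I*m - 4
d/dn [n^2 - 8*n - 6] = 2*n - 8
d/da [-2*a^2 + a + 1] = 1 - 4*a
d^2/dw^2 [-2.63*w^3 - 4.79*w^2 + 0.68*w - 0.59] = -15.78*w - 9.58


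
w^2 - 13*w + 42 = (w - 7)*(w - 6)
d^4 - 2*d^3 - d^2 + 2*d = d*(d - 2)*(d - 1)*(d + 1)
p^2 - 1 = (p - 1)*(p + 1)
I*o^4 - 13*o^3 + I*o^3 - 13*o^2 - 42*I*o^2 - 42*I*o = o*(o + 6*I)*(o + 7*I)*(I*o + I)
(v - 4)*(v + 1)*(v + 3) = v^3 - 13*v - 12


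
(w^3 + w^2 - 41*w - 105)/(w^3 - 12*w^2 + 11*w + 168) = (w + 5)/(w - 8)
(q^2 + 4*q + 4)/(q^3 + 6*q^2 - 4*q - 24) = (q + 2)/(q^2 + 4*q - 12)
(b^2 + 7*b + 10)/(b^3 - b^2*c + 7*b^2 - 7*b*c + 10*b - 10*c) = 1/(b - c)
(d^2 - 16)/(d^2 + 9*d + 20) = (d - 4)/(d + 5)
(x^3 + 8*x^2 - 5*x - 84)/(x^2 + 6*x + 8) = (x^2 + 4*x - 21)/(x + 2)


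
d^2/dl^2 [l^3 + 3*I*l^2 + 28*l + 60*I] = 6*l + 6*I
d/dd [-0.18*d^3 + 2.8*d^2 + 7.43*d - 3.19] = -0.54*d^2 + 5.6*d + 7.43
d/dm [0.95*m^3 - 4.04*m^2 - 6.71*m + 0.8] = 2.85*m^2 - 8.08*m - 6.71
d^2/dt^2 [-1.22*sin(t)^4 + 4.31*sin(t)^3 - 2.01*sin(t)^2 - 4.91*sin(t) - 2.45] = 19.52*sin(t)^4 - 38.79*sin(t)^3 - 6.6*sin(t)^2 + 30.77*sin(t) - 4.02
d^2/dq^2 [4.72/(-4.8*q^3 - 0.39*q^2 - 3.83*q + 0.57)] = ((135.936*q + 3.6816)*(4.8*q^3 + 0.39*q^2 + 3.83*q - 0.57) - 4.72*(14.4*q^2 + 0.78*q + 3.83)*(28.8*q^2 + 1.56*q + 7.66))/(4.8*q^3 + 0.39*q^2 + 3.83*q - 0.57)^3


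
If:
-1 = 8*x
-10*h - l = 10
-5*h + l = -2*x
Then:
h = -41/60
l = -19/6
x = -1/8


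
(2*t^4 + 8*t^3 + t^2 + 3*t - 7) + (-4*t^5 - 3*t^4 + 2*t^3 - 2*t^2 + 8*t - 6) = -4*t^5 - t^4 + 10*t^3 - t^2 + 11*t - 13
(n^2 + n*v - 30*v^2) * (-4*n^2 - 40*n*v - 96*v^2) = -4*n^4 - 44*n^3*v - 16*n^2*v^2 + 1104*n*v^3 + 2880*v^4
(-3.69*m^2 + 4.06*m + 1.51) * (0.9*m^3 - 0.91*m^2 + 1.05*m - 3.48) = -3.321*m^5 + 7.0119*m^4 - 6.2101*m^3 + 15.7301*m^2 - 12.5433*m - 5.2548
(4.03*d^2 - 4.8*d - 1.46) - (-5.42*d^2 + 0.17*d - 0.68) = 9.45*d^2 - 4.97*d - 0.78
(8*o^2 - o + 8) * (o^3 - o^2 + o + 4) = 8*o^5 - 9*o^4 + 17*o^3 + 23*o^2 + 4*o + 32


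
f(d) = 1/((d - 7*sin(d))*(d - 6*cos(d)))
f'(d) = (-6*sin(d) - 1)/((d - 7*sin(d))*(d - 6*cos(d))^2) + (7*cos(d) - 1)/((d - 7*sin(d))^2*(d - 6*cos(d))) = (-(d - 7*sin(d))*(6*sin(d) + 1) + (d - 6*cos(d))*(7*cos(d) - 1))/((d - 7*sin(d))^2*(d - 6*cos(d))^2)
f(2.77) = 0.52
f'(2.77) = -17.46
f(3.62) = 0.02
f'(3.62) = -0.01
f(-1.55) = -0.11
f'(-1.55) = 0.34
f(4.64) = 0.02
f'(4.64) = 0.01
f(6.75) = 0.20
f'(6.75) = -0.24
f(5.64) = 0.12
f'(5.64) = 0.43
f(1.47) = -0.21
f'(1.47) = 1.68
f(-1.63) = -0.15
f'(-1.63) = 0.61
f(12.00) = 0.01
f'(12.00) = 0.01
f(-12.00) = 0.00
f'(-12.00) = 0.00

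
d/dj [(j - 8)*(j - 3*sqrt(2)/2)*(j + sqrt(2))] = 3*j^2 - 16*j - sqrt(2)*j - 3 + 4*sqrt(2)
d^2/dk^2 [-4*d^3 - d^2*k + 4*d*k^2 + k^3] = 8*d + 6*k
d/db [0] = 0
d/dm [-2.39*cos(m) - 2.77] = 2.39*sin(m)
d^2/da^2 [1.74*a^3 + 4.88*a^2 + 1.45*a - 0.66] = 10.44*a + 9.76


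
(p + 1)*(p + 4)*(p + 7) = p^3 + 12*p^2 + 39*p + 28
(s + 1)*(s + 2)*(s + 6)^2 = s^4 + 15*s^3 + 74*s^2 + 132*s + 72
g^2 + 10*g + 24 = (g + 4)*(g + 6)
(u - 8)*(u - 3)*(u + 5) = u^3 - 6*u^2 - 31*u + 120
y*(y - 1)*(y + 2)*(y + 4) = y^4 + 5*y^3 + 2*y^2 - 8*y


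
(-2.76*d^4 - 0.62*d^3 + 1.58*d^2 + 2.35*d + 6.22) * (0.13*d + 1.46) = -0.3588*d^5 - 4.1102*d^4 - 0.6998*d^3 + 2.6123*d^2 + 4.2396*d + 9.0812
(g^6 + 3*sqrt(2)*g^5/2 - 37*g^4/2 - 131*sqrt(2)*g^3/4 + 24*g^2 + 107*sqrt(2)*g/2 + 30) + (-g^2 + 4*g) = g^6 + 3*sqrt(2)*g^5/2 - 37*g^4/2 - 131*sqrt(2)*g^3/4 + 23*g^2 + 4*g + 107*sqrt(2)*g/2 + 30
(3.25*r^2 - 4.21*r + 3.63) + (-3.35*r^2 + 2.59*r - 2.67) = -0.1*r^2 - 1.62*r + 0.96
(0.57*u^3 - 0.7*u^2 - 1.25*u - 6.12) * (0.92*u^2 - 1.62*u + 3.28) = 0.5244*u^5 - 1.5674*u^4 + 1.8536*u^3 - 5.9014*u^2 + 5.8144*u - 20.0736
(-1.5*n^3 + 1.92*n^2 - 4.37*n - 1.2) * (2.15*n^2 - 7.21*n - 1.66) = -3.225*n^5 + 14.943*n^4 - 20.7487*n^3 + 25.7405*n^2 + 15.9062*n + 1.992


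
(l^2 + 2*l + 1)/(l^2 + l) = (l + 1)/l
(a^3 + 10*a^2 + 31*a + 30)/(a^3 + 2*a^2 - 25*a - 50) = (a + 3)/(a - 5)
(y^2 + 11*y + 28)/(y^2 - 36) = (y^2 + 11*y + 28)/(y^2 - 36)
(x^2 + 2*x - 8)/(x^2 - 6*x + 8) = (x + 4)/(x - 4)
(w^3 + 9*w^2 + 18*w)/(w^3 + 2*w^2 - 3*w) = (w + 6)/(w - 1)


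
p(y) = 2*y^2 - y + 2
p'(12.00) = 47.00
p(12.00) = 278.00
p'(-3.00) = -13.00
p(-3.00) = 23.00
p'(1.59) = 5.36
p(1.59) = 5.47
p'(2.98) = 10.92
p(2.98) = 16.78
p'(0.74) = 1.96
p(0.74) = 2.36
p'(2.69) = 9.76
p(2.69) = 13.78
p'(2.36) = 8.44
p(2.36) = 10.78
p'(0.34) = 0.36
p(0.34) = 1.89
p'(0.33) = 0.32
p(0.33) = 1.89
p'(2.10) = 7.40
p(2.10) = 8.72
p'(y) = 4*y - 1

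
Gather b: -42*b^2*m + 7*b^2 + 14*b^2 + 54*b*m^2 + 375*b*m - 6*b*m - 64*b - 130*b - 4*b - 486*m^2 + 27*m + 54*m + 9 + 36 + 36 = b^2*(21 - 42*m) + b*(54*m^2 + 369*m - 198) - 486*m^2 + 81*m + 81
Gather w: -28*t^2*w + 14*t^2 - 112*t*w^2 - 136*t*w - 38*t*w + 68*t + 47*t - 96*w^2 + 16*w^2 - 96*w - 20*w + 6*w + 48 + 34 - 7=14*t^2 + 115*t + w^2*(-112*t - 80) + w*(-28*t^2 - 174*t - 110) + 75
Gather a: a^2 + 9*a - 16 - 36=a^2 + 9*a - 52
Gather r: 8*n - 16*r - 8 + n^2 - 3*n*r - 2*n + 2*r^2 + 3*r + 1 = n^2 + 6*n + 2*r^2 + r*(-3*n - 13) - 7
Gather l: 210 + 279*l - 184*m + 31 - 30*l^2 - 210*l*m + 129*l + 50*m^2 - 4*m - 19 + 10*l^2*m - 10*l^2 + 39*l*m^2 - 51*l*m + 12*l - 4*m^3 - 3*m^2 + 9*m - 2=l^2*(10*m - 40) + l*(39*m^2 - 261*m + 420) - 4*m^3 + 47*m^2 - 179*m + 220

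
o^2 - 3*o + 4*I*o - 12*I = (o - 3)*(o + 4*I)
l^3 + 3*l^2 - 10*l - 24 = (l - 3)*(l + 2)*(l + 4)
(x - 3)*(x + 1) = x^2 - 2*x - 3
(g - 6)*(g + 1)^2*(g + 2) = g^4 - 2*g^3 - 19*g^2 - 28*g - 12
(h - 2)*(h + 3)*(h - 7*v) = h^3 - 7*h^2*v + h^2 - 7*h*v - 6*h + 42*v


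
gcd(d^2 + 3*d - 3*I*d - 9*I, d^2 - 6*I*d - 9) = d - 3*I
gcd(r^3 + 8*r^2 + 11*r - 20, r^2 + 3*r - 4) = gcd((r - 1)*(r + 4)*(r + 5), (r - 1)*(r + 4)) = r^2 + 3*r - 4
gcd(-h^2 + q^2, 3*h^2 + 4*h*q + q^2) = h + q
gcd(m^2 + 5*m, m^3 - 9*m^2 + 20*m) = m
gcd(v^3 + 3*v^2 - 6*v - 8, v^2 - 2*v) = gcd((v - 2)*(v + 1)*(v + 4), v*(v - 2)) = v - 2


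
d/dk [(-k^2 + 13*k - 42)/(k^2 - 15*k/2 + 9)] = -22/(4*k^2 - 12*k + 9)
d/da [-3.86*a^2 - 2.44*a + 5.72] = -7.72*a - 2.44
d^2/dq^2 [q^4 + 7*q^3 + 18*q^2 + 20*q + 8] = 12*q^2 + 42*q + 36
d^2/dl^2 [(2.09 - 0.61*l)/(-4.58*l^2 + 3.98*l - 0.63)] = ((24.0 - 16.7628*l)*(4.58*l^2 - 3.98*l + 0.63) + (0.61*l - 2.09)*(9.16*l - 3.98)*(18.32*l - 7.96))/(4.58*l^2 - 3.98*l + 0.63)^3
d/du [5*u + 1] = 5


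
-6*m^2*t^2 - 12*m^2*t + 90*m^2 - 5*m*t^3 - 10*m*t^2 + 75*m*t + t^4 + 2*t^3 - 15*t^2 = (-6*m + t)*(m + t)*(t - 3)*(t + 5)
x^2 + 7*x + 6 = (x + 1)*(x + 6)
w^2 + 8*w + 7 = (w + 1)*(w + 7)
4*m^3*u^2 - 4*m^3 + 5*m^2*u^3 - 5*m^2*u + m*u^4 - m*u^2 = (m + u)*(4*m + u)*(u - 1)*(m*u + m)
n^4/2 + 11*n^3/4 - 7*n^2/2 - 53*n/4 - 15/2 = (n/2 + 1/2)*(n - 5/2)*(n + 1)*(n + 6)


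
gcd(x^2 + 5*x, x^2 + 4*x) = x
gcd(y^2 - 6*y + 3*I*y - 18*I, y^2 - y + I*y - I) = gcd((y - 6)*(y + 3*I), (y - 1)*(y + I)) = 1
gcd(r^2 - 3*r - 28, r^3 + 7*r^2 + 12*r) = r + 4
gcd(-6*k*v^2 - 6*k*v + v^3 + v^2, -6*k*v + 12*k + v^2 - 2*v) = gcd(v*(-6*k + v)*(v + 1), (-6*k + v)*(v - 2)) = -6*k + v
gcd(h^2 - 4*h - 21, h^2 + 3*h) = h + 3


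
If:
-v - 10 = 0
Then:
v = -10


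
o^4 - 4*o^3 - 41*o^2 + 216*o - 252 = (o - 6)*(o - 3)*(o - 2)*(o + 7)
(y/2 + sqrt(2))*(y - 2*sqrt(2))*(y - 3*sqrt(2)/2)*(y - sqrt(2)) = y^4/2 - 5*sqrt(2)*y^3/4 - 5*y^2/2 + 10*sqrt(2)*y - 12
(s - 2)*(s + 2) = s^2 - 4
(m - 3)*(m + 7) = m^2 + 4*m - 21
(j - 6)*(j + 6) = j^2 - 36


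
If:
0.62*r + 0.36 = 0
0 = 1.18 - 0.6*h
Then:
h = 1.97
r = -0.58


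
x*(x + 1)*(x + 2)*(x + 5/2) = x^4 + 11*x^3/2 + 19*x^2/2 + 5*x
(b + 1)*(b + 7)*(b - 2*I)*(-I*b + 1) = -I*b^4 - b^3 - 8*I*b^3 - 8*b^2 - 9*I*b^2 - 7*b - 16*I*b - 14*I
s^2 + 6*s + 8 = (s + 2)*(s + 4)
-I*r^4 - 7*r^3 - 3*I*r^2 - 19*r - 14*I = (r - 7*I)*(r - 2*I)*(r + I)*(-I*r + 1)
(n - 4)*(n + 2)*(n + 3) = n^3 + n^2 - 14*n - 24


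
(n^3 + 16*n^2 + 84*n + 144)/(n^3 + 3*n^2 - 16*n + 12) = (n^2 + 10*n + 24)/(n^2 - 3*n + 2)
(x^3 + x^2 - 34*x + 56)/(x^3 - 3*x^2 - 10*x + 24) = (x + 7)/(x + 3)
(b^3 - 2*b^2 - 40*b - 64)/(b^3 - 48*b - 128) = (b + 2)/(b + 4)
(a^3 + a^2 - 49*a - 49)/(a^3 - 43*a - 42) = (a + 7)/(a + 6)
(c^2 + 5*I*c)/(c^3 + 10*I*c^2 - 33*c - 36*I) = c*(c + 5*I)/(c^3 + 10*I*c^2 - 33*c - 36*I)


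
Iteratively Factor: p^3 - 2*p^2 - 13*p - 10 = (p + 2)*(p^2 - 4*p - 5) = (p + 1)*(p + 2)*(p - 5)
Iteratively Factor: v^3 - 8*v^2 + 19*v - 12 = (v - 4)*(v^2 - 4*v + 3) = (v - 4)*(v - 3)*(v - 1)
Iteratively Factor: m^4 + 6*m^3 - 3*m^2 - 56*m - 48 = (m + 1)*(m^3 + 5*m^2 - 8*m - 48) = (m + 1)*(m + 4)*(m^2 + m - 12) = (m - 3)*(m + 1)*(m + 4)*(m + 4)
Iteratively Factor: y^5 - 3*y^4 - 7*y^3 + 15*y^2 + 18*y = (y + 2)*(y^4 - 5*y^3 + 3*y^2 + 9*y) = y*(y + 2)*(y^3 - 5*y^2 + 3*y + 9) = y*(y - 3)*(y + 2)*(y^2 - 2*y - 3) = y*(y - 3)*(y + 1)*(y + 2)*(y - 3)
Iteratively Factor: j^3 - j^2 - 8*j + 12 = (j + 3)*(j^2 - 4*j + 4) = (j - 2)*(j + 3)*(j - 2)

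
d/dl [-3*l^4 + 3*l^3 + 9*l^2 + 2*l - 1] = -12*l^3 + 9*l^2 + 18*l + 2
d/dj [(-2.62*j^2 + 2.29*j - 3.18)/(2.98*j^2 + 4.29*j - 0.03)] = (-18.064*j^2 + 19.11*j + 13.5735)/(8.8804*j^4 + 25.5684*j^3 + 18.2253*j^2 - 0.2574*j + 0.0009)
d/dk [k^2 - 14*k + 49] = 2*k - 14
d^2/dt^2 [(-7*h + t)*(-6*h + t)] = 2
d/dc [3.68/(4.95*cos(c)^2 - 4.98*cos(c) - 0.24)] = (36.432*cos(c) - 18.3264)*sin(c)/(-4.95*cos(c)^2 + 4.98*cos(c) + 0.24)^2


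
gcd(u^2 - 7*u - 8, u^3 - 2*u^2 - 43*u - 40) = u^2 - 7*u - 8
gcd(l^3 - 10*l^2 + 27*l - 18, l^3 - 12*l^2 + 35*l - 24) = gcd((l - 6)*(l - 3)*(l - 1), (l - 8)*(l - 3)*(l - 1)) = l^2 - 4*l + 3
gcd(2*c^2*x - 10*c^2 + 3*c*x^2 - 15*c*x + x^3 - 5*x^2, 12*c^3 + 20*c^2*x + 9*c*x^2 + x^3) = 2*c^2 + 3*c*x + x^2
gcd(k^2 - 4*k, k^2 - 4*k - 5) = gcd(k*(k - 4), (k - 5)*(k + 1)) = 1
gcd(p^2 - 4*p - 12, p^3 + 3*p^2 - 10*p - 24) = p + 2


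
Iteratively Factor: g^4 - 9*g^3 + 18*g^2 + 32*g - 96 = (g - 4)*(g^3 - 5*g^2 - 2*g + 24) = (g - 4)^2*(g^2 - g - 6) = (g - 4)^2*(g - 3)*(g + 2)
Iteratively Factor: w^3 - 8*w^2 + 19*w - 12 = (w - 1)*(w^2 - 7*w + 12) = (w - 3)*(w - 1)*(w - 4)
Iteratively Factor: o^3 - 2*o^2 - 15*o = (o)*(o^2 - 2*o - 15) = o*(o + 3)*(o - 5)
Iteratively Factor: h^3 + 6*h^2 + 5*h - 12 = (h - 1)*(h^2 + 7*h + 12) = (h - 1)*(h + 3)*(h + 4)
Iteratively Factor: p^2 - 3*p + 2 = (p - 1)*(p - 2)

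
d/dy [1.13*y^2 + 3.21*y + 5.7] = 2.26*y + 3.21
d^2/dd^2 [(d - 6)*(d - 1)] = 2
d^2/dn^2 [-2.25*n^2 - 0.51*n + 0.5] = -4.50000000000000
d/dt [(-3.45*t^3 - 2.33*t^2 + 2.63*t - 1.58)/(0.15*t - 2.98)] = (-1.035*t^3 + 30.4935*t^2 + 13.8868*t - 7.6004)/(0.0225*t^2 - 0.894*t + 8.8804)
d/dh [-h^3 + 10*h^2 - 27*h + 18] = -3*h^2 + 20*h - 27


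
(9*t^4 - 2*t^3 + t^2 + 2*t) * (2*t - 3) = 18*t^5 - 31*t^4 + 8*t^3 + t^2 - 6*t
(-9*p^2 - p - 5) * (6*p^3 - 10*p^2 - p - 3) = -54*p^5 + 84*p^4 - 11*p^3 + 78*p^2 + 8*p + 15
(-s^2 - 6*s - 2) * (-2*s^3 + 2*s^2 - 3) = 2*s^5 + 10*s^4 - 8*s^3 - s^2 + 18*s + 6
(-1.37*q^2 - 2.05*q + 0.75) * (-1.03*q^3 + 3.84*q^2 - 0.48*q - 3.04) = 1.4111*q^5 - 3.1493*q^4 - 7.9869*q^3 + 8.0288*q^2 + 5.872*q - 2.28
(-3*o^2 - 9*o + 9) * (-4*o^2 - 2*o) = 12*o^4 + 42*o^3 - 18*o^2 - 18*o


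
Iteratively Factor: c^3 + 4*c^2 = (c)*(c^2 + 4*c) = c^2*(c + 4)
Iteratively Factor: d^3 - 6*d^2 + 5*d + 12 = (d - 4)*(d^2 - 2*d - 3) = (d - 4)*(d - 3)*(d + 1)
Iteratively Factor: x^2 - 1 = (x + 1)*(x - 1)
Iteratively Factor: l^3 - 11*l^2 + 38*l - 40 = (l - 4)*(l^2 - 7*l + 10) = (l - 5)*(l - 4)*(l - 2)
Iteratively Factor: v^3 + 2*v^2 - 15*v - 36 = (v + 3)*(v^2 - v - 12) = (v - 4)*(v + 3)*(v + 3)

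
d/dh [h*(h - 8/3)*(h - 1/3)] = 3*h^2 - 6*h + 8/9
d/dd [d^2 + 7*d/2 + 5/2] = 2*d + 7/2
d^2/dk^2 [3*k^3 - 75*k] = 18*k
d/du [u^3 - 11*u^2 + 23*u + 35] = 3*u^2 - 22*u + 23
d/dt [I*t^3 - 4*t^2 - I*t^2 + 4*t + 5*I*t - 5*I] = 3*I*t^2 - 8*t - 2*I*t + 4 + 5*I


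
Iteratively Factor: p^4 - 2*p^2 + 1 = (p + 1)*(p^3 - p^2 - p + 1) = (p + 1)^2*(p^2 - 2*p + 1) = (p - 1)*(p + 1)^2*(p - 1)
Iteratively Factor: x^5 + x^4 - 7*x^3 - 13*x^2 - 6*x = (x + 1)*(x^4 - 7*x^2 - 6*x) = (x + 1)^2*(x^3 - x^2 - 6*x) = x*(x + 1)^2*(x^2 - x - 6) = x*(x + 1)^2*(x + 2)*(x - 3)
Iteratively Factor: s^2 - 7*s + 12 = (s - 4)*(s - 3)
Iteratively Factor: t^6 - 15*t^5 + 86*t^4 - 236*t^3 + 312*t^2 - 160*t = (t - 5)*(t^5 - 10*t^4 + 36*t^3 - 56*t^2 + 32*t) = (t - 5)*(t - 2)*(t^4 - 8*t^3 + 20*t^2 - 16*t) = t*(t - 5)*(t - 2)*(t^3 - 8*t^2 + 20*t - 16) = t*(t - 5)*(t - 4)*(t - 2)*(t^2 - 4*t + 4) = t*(t - 5)*(t - 4)*(t - 2)^2*(t - 2)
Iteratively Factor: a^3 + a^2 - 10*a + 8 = (a - 2)*(a^2 + 3*a - 4) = (a - 2)*(a + 4)*(a - 1)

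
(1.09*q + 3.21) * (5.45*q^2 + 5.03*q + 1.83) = 5.9405*q^3 + 22.9772*q^2 + 18.141*q + 5.8743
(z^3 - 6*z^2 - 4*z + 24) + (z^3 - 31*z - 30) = 2*z^3 - 6*z^2 - 35*z - 6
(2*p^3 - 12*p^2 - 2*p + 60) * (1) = 2*p^3 - 12*p^2 - 2*p + 60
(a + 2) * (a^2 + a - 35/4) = a^3 + 3*a^2 - 27*a/4 - 35/2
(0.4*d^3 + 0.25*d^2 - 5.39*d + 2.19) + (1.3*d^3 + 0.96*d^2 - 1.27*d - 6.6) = 1.7*d^3 + 1.21*d^2 - 6.66*d - 4.41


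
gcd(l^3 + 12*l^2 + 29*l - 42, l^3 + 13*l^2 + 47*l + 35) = l + 7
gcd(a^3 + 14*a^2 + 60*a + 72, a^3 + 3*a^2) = 1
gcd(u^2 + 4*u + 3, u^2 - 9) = u + 3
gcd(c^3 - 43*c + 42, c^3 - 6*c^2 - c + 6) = c^2 - 7*c + 6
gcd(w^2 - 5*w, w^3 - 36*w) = w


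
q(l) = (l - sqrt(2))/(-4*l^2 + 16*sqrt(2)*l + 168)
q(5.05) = 0.02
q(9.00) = 0.16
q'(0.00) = 0.01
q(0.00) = -0.00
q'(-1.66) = 0.02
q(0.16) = -0.00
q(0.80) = 0.00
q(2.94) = 0.01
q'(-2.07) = 0.02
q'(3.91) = 0.01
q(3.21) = 0.01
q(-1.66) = -0.03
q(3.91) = 0.01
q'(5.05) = 0.01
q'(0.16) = 0.01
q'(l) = (l - sqrt(2))*(8*l - 16*sqrt(2))/(-4*l^2 + 16*sqrt(2)*l + 168)^2 + 1/(-4*l^2 + 16*sqrt(2)*l + 168) = (l^2 - 2*sqrt(2)*l + 50)/(4*(l^4 - 8*sqrt(2)*l^3 - 52*l^2 + 336*sqrt(2)*l + 1764))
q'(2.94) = 0.01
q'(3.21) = 0.01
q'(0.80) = 0.01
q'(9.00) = 0.19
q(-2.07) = -0.03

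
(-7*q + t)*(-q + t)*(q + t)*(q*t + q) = 7*q^4*t + 7*q^4 - q^3*t^2 - q^3*t - 7*q^2*t^3 - 7*q^2*t^2 + q*t^4 + q*t^3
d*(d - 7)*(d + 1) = d^3 - 6*d^2 - 7*d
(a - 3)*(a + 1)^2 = a^3 - a^2 - 5*a - 3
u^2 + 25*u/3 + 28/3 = (u + 4/3)*(u + 7)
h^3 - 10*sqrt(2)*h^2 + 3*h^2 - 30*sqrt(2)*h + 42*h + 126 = (h + 3)*(h - 7*sqrt(2))*(h - 3*sqrt(2))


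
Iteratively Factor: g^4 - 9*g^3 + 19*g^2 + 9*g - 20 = (g - 4)*(g^3 - 5*g^2 - g + 5) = (g - 4)*(g - 1)*(g^2 - 4*g - 5) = (g - 4)*(g - 1)*(g + 1)*(g - 5)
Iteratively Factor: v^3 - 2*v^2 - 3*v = (v + 1)*(v^2 - 3*v) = (v - 3)*(v + 1)*(v)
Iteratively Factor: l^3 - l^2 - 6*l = (l)*(l^2 - l - 6) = l*(l - 3)*(l + 2)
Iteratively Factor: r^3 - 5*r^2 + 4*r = (r - 1)*(r^2 - 4*r) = r*(r - 1)*(r - 4)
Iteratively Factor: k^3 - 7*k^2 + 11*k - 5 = (k - 1)*(k^2 - 6*k + 5) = (k - 5)*(k - 1)*(k - 1)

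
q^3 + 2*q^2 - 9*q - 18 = (q - 3)*(q + 2)*(q + 3)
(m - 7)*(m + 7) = m^2 - 49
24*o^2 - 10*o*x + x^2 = (-6*o + x)*(-4*o + x)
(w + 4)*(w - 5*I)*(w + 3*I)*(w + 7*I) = w^4 + 4*w^3 + 5*I*w^3 + 29*w^2 + 20*I*w^2 + 116*w + 105*I*w + 420*I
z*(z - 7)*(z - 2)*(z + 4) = z^4 - 5*z^3 - 22*z^2 + 56*z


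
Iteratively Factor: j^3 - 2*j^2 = (j)*(j^2 - 2*j) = j^2*(j - 2)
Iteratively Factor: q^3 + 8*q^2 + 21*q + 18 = (q + 3)*(q^2 + 5*q + 6) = (q + 3)^2*(q + 2)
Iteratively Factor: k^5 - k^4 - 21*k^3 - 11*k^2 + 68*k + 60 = (k + 1)*(k^4 - 2*k^3 - 19*k^2 + 8*k + 60) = (k + 1)*(k + 2)*(k^3 - 4*k^2 - 11*k + 30) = (k - 2)*(k + 1)*(k + 2)*(k^2 - 2*k - 15) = (k - 5)*(k - 2)*(k + 1)*(k + 2)*(k + 3)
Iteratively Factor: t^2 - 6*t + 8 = (t - 2)*(t - 4)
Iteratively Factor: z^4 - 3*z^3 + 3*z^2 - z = (z)*(z^3 - 3*z^2 + 3*z - 1) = z*(z - 1)*(z^2 - 2*z + 1) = z*(z - 1)^2*(z - 1)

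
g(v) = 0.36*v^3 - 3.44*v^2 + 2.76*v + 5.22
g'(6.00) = 0.36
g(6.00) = -24.30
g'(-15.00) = 348.96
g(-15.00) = -2025.18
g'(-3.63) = 41.97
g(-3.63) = -67.35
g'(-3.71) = 43.15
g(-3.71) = -70.75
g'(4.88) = -5.09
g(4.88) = -21.40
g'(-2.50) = 26.71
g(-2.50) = -28.80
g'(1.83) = -6.21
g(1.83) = 0.96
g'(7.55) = 12.38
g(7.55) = -15.10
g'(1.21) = -3.98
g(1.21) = 4.16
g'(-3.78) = 44.20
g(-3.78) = -73.81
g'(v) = 1.08*v^2 - 6.88*v + 2.76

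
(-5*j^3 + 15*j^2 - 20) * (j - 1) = -5*j^4 + 20*j^3 - 15*j^2 - 20*j + 20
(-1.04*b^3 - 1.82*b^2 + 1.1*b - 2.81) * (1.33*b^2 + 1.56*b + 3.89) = -1.3832*b^5 - 4.043*b^4 - 5.4218*b^3 - 9.1011*b^2 - 0.1046*b - 10.9309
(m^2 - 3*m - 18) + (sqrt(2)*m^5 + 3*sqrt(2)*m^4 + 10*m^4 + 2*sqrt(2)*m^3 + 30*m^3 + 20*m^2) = sqrt(2)*m^5 + 3*sqrt(2)*m^4 + 10*m^4 + 2*sqrt(2)*m^3 + 30*m^3 + 21*m^2 - 3*m - 18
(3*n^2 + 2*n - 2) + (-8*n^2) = -5*n^2 + 2*n - 2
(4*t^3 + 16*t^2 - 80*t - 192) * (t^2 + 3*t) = 4*t^5 + 28*t^4 - 32*t^3 - 432*t^2 - 576*t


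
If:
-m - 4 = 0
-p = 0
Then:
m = -4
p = 0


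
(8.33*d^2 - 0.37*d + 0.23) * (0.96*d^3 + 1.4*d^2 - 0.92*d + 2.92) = 7.9968*d^5 + 11.3068*d^4 - 7.9608*d^3 + 24.986*d^2 - 1.292*d + 0.6716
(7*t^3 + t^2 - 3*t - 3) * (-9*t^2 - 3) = -63*t^5 - 9*t^4 + 6*t^3 + 24*t^2 + 9*t + 9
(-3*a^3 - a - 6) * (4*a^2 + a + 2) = -12*a^5 - 3*a^4 - 10*a^3 - 25*a^2 - 8*a - 12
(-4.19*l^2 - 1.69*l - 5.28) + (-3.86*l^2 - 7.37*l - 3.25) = -8.05*l^2 - 9.06*l - 8.53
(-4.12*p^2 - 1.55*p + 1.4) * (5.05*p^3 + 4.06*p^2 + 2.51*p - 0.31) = -20.806*p^5 - 24.5547*p^4 - 9.5642*p^3 + 3.0707*p^2 + 3.9945*p - 0.434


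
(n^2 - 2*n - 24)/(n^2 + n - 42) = (n + 4)/(n + 7)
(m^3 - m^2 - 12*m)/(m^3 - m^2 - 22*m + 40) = m*(m + 3)/(m^2 + 3*m - 10)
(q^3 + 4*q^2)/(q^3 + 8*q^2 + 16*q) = q/(q + 4)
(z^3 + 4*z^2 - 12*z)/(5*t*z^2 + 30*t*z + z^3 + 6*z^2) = (z - 2)/(5*t + z)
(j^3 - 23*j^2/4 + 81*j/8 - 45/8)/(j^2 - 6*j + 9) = (8*j^2 - 22*j + 15)/(8*(j - 3))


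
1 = 1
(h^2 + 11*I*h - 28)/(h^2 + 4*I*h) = (h + 7*I)/h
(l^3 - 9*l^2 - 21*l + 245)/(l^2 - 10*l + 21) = (l^2 - 2*l - 35)/(l - 3)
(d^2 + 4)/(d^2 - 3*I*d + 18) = (d^2 + 4)/(d^2 - 3*I*d + 18)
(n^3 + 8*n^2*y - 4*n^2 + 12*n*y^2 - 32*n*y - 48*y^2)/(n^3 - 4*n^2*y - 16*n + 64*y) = (-n^2 - 8*n*y - 12*y^2)/(-n^2 + 4*n*y - 4*n + 16*y)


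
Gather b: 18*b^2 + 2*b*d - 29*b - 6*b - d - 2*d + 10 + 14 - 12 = 18*b^2 + b*(2*d - 35) - 3*d + 12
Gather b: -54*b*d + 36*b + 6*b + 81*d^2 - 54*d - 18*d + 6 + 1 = b*(42 - 54*d) + 81*d^2 - 72*d + 7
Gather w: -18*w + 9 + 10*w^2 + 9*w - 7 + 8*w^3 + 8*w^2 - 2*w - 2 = 8*w^3 + 18*w^2 - 11*w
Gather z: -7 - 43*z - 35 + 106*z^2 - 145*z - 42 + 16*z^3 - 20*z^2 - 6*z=16*z^3 + 86*z^2 - 194*z - 84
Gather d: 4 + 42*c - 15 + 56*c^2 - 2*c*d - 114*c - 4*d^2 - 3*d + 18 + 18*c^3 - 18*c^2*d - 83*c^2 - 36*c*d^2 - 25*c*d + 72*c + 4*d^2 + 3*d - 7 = 18*c^3 - 27*c^2 - 36*c*d^2 + d*(-18*c^2 - 27*c)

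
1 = 1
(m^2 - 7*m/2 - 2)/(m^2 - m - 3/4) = 2*(m - 4)/(2*m - 3)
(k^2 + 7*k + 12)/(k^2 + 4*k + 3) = (k + 4)/(k + 1)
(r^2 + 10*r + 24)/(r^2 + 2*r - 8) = (r + 6)/(r - 2)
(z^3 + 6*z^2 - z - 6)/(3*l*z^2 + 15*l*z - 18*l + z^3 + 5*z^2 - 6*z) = (z + 1)/(3*l + z)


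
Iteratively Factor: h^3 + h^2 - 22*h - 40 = (h + 2)*(h^2 - h - 20) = (h + 2)*(h + 4)*(h - 5)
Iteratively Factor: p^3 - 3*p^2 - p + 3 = (p - 3)*(p^2 - 1) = (p - 3)*(p - 1)*(p + 1)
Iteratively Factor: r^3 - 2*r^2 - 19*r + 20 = (r - 5)*(r^2 + 3*r - 4) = (r - 5)*(r + 4)*(r - 1)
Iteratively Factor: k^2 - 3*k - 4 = (k - 4)*(k + 1)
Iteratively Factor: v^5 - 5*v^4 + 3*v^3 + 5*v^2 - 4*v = (v + 1)*(v^4 - 6*v^3 + 9*v^2 - 4*v) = (v - 4)*(v + 1)*(v^3 - 2*v^2 + v) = v*(v - 4)*(v + 1)*(v^2 - 2*v + 1) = v*(v - 4)*(v - 1)*(v + 1)*(v - 1)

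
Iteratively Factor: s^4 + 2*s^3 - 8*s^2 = (s)*(s^3 + 2*s^2 - 8*s) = s*(s + 4)*(s^2 - 2*s) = s*(s - 2)*(s + 4)*(s)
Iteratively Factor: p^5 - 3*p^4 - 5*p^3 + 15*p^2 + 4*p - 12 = (p - 2)*(p^4 - p^3 - 7*p^2 + p + 6) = (p - 2)*(p + 2)*(p^3 - 3*p^2 - p + 3) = (p - 2)*(p - 1)*(p + 2)*(p^2 - 2*p - 3) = (p - 2)*(p - 1)*(p + 1)*(p + 2)*(p - 3)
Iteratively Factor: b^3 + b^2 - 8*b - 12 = (b - 3)*(b^2 + 4*b + 4) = (b - 3)*(b + 2)*(b + 2)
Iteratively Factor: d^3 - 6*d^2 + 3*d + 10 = (d - 5)*(d^2 - d - 2) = (d - 5)*(d + 1)*(d - 2)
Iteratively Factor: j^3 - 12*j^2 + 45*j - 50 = (j - 2)*(j^2 - 10*j + 25) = (j - 5)*(j - 2)*(j - 5)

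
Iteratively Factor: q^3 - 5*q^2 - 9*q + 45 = (q + 3)*(q^2 - 8*q + 15) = (q - 5)*(q + 3)*(q - 3)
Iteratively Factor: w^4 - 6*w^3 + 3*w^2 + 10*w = (w)*(w^3 - 6*w^2 + 3*w + 10) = w*(w + 1)*(w^2 - 7*w + 10) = w*(w - 5)*(w + 1)*(w - 2)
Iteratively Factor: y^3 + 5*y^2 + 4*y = (y + 4)*(y^2 + y) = (y + 1)*(y + 4)*(y)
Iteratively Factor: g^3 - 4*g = (g + 2)*(g^2 - 2*g) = g*(g + 2)*(g - 2)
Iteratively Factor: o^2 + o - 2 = (o - 1)*(o + 2)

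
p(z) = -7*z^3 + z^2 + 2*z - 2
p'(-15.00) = -4753.00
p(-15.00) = 23818.00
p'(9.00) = -1681.00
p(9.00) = -5006.00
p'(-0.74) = -10.98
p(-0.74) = -0.10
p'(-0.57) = -5.96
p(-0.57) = -1.52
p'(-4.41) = -415.23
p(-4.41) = 608.99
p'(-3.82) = -312.08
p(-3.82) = 395.15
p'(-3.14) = -211.33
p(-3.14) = 218.29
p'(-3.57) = -272.78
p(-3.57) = 322.10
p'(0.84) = -11.14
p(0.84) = -3.76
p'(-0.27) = -0.07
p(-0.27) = -2.33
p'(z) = -21*z^2 + 2*z + 2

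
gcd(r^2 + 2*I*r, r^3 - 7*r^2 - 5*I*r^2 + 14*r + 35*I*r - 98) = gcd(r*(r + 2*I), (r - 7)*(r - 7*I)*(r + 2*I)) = r + 2*I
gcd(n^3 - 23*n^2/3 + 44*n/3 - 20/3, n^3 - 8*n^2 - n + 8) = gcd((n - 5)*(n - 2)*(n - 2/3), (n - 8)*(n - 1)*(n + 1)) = 1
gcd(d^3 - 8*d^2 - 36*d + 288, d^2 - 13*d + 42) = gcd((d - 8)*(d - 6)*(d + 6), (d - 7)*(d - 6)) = d - 6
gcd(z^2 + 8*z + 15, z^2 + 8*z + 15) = z^2 + 8*z + 15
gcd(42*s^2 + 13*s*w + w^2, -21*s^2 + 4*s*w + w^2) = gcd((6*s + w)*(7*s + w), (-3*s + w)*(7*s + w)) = 7*s + w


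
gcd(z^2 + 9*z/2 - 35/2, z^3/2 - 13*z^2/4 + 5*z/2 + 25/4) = z - 5/2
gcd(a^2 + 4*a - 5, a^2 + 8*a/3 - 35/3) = a + 5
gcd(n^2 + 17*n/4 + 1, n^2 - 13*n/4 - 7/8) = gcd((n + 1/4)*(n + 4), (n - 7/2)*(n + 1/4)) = n + 1/4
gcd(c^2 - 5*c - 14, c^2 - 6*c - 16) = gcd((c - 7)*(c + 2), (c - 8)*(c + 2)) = c + 2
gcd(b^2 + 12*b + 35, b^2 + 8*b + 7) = b + 7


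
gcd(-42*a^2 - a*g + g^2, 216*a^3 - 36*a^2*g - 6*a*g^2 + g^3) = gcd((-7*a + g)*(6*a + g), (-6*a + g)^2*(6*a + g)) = 6*a + g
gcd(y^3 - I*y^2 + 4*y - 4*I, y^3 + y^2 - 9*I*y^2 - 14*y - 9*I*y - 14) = y - 2*I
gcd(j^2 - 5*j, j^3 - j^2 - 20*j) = j^2 - 5*j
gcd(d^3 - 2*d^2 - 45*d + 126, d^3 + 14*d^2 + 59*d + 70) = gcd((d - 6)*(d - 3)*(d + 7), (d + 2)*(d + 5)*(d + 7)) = d + 7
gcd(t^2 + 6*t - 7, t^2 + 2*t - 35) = t + 7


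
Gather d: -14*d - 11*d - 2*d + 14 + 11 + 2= 27 - 27*d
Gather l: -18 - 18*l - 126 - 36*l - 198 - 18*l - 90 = -72*l - 432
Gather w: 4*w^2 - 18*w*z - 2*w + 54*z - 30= 4*w^2 + w*(-18*z - 2) + 54*z - 30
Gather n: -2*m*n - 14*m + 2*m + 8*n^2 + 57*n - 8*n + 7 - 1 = -12*m + 8*n^2 + n*(49 - 2*m) + 6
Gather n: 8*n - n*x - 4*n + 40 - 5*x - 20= n*(4 - x) - 5*x + 20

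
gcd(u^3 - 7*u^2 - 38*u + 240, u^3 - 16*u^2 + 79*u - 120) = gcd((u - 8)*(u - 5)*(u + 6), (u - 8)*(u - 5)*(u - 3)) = u^2 - 13*u + 40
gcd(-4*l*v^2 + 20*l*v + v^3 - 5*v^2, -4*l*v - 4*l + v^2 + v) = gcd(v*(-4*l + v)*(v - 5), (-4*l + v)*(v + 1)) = -4*l + v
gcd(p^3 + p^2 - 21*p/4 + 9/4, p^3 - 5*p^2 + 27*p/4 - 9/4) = p^2 - 2*p + 3/4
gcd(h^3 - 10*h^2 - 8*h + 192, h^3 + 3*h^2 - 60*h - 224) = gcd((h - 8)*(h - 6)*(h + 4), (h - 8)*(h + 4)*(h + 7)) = h^2 - 4*h - 32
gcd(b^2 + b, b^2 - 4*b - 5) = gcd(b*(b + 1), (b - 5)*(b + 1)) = b + 1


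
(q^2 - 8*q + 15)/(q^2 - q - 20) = (q - 3)/(q + 4)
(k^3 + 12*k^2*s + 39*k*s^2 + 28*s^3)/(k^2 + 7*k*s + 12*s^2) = (k^2 + 8*k*s + 7*s^2)/(k + 3*s)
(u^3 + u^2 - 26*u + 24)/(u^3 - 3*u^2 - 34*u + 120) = (u - 1)/(u - 5)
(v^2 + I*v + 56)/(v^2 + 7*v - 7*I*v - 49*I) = (v + 8*I)/(v + 7)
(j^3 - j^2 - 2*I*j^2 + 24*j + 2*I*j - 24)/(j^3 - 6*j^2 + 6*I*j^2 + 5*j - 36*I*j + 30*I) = (j^2 - 2*I*j + 24)/(j^2 + j*(-5 + 6*I) - 30*I)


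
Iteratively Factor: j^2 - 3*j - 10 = (j + 2)*(j - 5)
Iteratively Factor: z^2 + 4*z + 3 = (z + 3)*(z + 1)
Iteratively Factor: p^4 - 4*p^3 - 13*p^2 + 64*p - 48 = (p - 3)*(p^3 - p^2 - 16*p + 16) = (p - 3)*(p + 4)*(p^2 - 5*p + 4) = (p - 3)*(p - 1)*(p + 4)*(p - 4)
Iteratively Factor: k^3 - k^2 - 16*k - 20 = (k + 2)*(k^2 - 3*k - 10) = (k + 2)^2*(k - 5)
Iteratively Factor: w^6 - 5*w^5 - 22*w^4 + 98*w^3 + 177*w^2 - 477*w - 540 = (w - 3)*(w^5 - 2*w^4 - 28*w^3 + 14*w^2 + 219*w + 180) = (w - 5)*(w - 3)*(w^4 + 3*w^3 - 13*w^2 - 51*w - 36) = (w - 5)*(w - 4)*(w - 3)*(w^3 + 7*w^2 + 15*w + 9) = (w - 5)*(w - 4)*(w - 3)*(w + 1)*(w^2 + 6*w + 9) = (w - 5)*(w - 4)*(w - 3)*(w + 1)*(w + 3)*(w + 3)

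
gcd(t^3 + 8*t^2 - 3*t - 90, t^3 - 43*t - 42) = t + 6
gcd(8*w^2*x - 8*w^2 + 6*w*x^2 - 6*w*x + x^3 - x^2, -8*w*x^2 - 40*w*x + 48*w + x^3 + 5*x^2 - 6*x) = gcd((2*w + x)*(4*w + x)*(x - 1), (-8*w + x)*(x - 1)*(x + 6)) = x - 1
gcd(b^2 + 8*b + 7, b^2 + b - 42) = b + 7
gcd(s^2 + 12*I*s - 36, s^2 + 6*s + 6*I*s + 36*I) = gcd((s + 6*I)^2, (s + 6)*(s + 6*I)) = s + 6*I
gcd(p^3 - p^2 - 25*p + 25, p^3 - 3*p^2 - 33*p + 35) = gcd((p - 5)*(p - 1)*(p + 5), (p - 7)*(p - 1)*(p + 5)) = p^2 + 4*p - 5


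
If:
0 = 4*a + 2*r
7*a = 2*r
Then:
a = 0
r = 0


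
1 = 1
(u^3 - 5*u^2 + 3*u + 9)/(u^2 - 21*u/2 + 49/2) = 2*(u^3 - 5*u^2 + 3*u + 9)/(2*u^2 - 21*u + 49)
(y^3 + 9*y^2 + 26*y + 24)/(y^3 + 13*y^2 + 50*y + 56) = (y + 3)/(y + 7)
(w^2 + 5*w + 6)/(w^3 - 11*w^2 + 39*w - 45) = (w^2 + 5*w + 6)/(w^3 - 11*w^2 + 39*w - 45)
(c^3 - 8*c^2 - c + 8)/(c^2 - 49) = (c^3 - 8*c^2 - c + 8)/(c^2 - 49)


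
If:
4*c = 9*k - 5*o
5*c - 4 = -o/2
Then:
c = 4/5 - o/10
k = 23*o/45 + 16/45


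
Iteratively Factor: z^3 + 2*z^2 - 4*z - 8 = (z - 2)*(z^2 + 4*z + 4) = (z - 2)*(z + 2)*(z + 2)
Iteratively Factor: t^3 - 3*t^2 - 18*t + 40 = (t + 4)*(t^2 - 7*t + 10) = (t - 2)*(t + 4)*(t - 5)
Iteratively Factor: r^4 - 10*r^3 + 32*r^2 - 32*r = (r - 2)*(r^3 - 8*r^2 + 16*r) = (r - 4)*(r - 2)*(r^2 - 4*r) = (r - 4)^2*(r - 2)*(r)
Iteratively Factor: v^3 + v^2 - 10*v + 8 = (v - 2)*(v^2 + 3*v - 4) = (v - 2)*(v - 1)*(v + 4)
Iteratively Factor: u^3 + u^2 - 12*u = (u - 3)*(u^2 + 4*u) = u*(u - 3)*(u + 4)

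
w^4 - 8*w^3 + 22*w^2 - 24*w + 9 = (w - 3)^2*(w - 1)^2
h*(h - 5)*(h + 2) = h^3 - 3*h^2 - 10*h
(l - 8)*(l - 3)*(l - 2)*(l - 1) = l^4 - 14*l^3 + 59*l^2 - 94*l + 48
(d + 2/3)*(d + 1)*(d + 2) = d^3 + 11*d^2/3 + 4*d + 4/3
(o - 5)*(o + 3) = o^2 - 2*o - 15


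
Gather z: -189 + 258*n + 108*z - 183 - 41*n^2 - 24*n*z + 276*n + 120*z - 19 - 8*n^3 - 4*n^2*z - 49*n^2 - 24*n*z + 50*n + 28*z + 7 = -8*n^3 - 90*n^2 + 584*n + z*(-4*n^2 - 48*n + 256) - 384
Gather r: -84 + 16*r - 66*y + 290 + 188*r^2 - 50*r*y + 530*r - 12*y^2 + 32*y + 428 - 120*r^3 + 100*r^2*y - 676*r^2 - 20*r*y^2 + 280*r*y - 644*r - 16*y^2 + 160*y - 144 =-120*r^3 + r^2*(100*y - 488) + r*(-20*y^2 + 230*y - 98) - 28*y^2 + 126*y + 490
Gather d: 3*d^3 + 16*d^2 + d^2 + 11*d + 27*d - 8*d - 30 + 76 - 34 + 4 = 3*d^3 + 17*d^2 + 30*d + 16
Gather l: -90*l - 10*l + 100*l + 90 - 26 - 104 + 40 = 0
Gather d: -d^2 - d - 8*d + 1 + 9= -d^2 - 9*d + 10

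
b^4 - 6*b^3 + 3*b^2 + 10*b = b*(b - 5)*(b - 2)*(b + 1)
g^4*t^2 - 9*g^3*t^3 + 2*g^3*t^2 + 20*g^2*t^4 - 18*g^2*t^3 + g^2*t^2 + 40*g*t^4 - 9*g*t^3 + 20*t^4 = (g - 5*t)*(g - 4*t)*(g*t + t)^2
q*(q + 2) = q^2 + 2*q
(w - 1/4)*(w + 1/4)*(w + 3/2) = w^3 + 3*w^2/2 - w/16 - 3/32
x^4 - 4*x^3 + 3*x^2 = x^2*(x - 3)*(x - 1)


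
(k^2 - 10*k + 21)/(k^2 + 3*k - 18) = (k - 7)/(k + 6)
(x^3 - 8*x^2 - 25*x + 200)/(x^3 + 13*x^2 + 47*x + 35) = (x^2 - 13*x + 40)/(x^2 + 8*x + 7)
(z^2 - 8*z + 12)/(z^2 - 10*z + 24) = (z - 2)/(z - 4)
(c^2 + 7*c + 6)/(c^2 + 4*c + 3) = (c + 6)/(c + 3)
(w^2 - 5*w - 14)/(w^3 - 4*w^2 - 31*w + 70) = (w + 2)/(w^2 + 3*w - 10)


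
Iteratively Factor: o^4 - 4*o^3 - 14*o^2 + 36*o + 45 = (o + 1)*(o^3 - 5*o^2 - 9*o + 45) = (o - 5)*(o + 1)*(o^2 - 9) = (o - 5)*(o + 1)*(o + 3)*(o - 3)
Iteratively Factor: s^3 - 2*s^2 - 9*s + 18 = (s - 2)*(s^2 - 9) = (s - 3)*(s - 2)*(s + 3)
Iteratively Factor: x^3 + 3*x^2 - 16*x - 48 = (x + 4)*(x^2 - x - 12) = (x - 4)*(x + 4)*(x + 3)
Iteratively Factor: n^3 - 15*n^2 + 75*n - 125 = (n - 5)*(n^2 - 10*n + 25) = (n - 5)^2*(n - 5)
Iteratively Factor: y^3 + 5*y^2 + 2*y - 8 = (y - 1)*(y^2 + 6*y + 8) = (y - 1)*(y + 4)*(y + 2)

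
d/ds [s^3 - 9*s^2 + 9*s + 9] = 3*s^2 - 18*s + 9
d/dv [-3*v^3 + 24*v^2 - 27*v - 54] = -9*v^2 + 48*v - 27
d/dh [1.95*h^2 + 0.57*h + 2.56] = 3.9*h + 0.57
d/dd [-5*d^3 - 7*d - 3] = -15*d^2 - 7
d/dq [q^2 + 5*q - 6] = 2*q + 5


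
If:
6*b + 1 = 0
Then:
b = -1/6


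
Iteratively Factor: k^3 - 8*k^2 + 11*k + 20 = (k - 5)*(k^2 - 3*k - 4) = (k - 5)*(k + 1)*(k - 4)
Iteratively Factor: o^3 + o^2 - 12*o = (o + 4)*(o^2 - 3*o) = o*(o + 4)*(o - 3)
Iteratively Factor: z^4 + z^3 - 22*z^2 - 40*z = (z)*(z^3 + z^2 - 22*z - 40) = z*(z + 4)*(z^2 - 3*z - 10) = z*(z - 5)*(z + 4)*(z + 2)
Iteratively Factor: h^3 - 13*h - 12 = (h + 3)*(h^2 - 3*h - 4) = (h + 1)*(h + 3)*(h - 4)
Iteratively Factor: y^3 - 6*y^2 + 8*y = (y - 4)*(y^2 - 2*y) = y*(y - 4)*(y - 2)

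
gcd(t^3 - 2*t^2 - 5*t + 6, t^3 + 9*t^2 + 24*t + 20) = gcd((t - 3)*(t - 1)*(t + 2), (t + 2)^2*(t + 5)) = t + 2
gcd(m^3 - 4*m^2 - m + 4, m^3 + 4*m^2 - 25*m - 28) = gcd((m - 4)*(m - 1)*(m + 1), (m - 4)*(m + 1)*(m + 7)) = m^2 - 3*m - 4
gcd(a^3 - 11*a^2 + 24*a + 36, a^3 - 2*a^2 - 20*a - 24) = a - 6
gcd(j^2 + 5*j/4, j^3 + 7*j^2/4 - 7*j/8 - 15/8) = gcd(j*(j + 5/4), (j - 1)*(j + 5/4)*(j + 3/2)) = j + 5/4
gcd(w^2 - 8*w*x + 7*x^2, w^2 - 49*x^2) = -w + 7*x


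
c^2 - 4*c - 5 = (c - 5)*(c + 1)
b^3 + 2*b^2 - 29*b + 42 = (b - 3)*(b - 2)*(b + 7)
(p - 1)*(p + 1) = p^2 - 1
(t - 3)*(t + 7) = t^2 + 4*t - 21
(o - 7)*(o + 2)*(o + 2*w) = o^3 + 2*o^2*w - 5*o^2 - 10*o*w - 14*o - 28*w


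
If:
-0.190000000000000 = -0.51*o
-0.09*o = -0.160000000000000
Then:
No Solution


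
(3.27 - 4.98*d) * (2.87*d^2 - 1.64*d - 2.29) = -14.2926*d^3 + 17.5521*d^2 + 6.0414*d - 7.4883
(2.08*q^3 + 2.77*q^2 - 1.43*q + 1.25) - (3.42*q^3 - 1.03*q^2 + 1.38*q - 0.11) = -1.34*q^3 + 3.8*q^2 - 2.81*q + 1.36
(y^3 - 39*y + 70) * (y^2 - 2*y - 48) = y^5 - 2*y^4 - 87*y^3 + 148*y^2 + 1732*y - 3360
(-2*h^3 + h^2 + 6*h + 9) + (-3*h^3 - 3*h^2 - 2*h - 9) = -5*h^3 - 2*h^2 + 4*h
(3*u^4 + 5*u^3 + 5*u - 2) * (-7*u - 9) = -21*u^5 - 62*u^4 - 45*u^3 - 35*u^2 - 31*u + 18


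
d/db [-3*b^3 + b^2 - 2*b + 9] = -9*b^2 + 2*b - 2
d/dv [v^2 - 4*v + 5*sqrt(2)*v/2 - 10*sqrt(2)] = 2*v - 4 + 5*sqrt(2)/2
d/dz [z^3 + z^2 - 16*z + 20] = 3*z^2 + 2*z - 16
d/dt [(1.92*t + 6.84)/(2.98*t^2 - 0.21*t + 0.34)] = (-5.7216*t^2 - 40.7664*t + 2.0892)/(8.8804*t^4 - 1.2516*t^3 + 2.0705*t^2 - 0.1428*t + 0.1156)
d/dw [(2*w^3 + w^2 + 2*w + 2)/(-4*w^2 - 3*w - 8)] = (-8*w^4 - 12*w^3 - 43*w^2 - 10)/(16*w^4 + 24*w^3 + 73*w^2 + 48*w + 64)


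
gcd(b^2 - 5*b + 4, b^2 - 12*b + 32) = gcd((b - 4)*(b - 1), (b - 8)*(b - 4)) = b - 4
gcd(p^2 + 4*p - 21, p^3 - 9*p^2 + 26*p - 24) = p - 3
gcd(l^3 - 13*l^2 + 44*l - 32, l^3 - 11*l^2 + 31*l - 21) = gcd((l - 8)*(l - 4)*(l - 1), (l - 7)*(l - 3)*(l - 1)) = l - 1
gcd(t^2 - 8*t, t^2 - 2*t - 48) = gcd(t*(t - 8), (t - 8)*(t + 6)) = t - 8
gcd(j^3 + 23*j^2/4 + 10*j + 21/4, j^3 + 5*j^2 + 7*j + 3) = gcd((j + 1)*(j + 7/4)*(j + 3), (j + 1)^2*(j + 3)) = j^2 + 4*j + 3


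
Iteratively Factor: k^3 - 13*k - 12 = (k + 1)*(k^2 - k - 12) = (k + 1)*(k + 3)*(k - 4)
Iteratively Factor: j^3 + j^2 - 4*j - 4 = (j + 1)*(j^2 - 4) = (j - 2)*(j + 1)*(j + 2)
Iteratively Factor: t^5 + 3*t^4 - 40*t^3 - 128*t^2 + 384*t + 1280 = (t - 4)*(t^4 + 7*t^3 - 12*t^2 - 176*t - 320) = (t - 4)*(t + 4)*(t^3 + 3*t^2 - 24*t - 80) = (t - 5)*(t - 4)*(t + 4)*(t^2 + 8*t + 16) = (t - 5)*(t - 4)*(t + 4)^2*(t + 4)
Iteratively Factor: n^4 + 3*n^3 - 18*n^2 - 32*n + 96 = (n - 2)*(n^3 + 5*n^2 - 8*n - 48) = (n - 3)*(n - 2)*(n^2 + 8*n + 16) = (n - 3)*(n - 2)*(n + 4)*(n + 4)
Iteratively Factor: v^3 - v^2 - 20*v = (v + 4)*(v^2 - 5*v) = (v - 5)*(v + 4)*(v)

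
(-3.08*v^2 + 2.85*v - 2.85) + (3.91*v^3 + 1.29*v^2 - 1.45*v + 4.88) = 3.91*v^3 - 1.79*v^2 + 1.4*v + 2.03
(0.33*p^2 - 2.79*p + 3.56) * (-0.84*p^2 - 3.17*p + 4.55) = -0.2772*p^4 + 1.2975*p^3 + 7.3554*p^2 - 23.9797*p + 16.198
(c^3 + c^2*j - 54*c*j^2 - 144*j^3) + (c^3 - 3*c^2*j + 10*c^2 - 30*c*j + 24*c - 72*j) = 2*c^3 - 2*c^2*j + 10*c^2 - 54*c*j^2 - 30*c*j + 24*c - 144*j^3 - 72*j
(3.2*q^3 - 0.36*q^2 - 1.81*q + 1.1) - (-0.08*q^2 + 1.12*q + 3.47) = 3.2*q^3 - 0.28*q^2 - 2.93*q - 2.37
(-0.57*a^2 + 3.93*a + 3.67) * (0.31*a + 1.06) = -0.1767*a^3 + 0.6141*a^2 + 5.3035*a + 3.8902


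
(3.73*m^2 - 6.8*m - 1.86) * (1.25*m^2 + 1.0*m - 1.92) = 4.6625*m^4 - 4.77*m^3 - 16.2866*m^2 + 11.196*m + 3.5712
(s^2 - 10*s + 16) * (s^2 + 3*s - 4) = s^4 - 7*s^3 - 18*s^2 + 88*s - 64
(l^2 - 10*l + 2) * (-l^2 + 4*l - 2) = -l^4 + 14*l^3 - 44*l^2 + 28*l - 4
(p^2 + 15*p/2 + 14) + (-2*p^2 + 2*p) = -p^2 + 19*p/2 + 14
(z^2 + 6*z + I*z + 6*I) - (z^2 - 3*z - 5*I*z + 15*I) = 9*z + 6*I*z - 9*I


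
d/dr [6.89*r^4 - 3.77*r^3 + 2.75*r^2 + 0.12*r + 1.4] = 27.56*r^3 - 11.31*r^2 + 5.5*r + 0.12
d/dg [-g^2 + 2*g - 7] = 2 - 2*g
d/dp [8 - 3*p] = -3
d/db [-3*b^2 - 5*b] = -6*b - 5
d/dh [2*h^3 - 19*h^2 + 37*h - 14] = 6*h^2 - 38*h + 37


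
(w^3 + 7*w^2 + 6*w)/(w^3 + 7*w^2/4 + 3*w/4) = 4*(w + 6)/(4*w + 3)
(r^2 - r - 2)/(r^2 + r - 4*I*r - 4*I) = (r - 2)/(r - 4*I)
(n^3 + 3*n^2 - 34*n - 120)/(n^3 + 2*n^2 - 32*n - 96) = (n + 5)/(n + 4)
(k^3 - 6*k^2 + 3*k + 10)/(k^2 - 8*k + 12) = (k^2 - 4*k - 5)/(k - 6)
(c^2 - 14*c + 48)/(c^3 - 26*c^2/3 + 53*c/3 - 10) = 3*(c - 8)/(3*c^2 - 8*c + 5)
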